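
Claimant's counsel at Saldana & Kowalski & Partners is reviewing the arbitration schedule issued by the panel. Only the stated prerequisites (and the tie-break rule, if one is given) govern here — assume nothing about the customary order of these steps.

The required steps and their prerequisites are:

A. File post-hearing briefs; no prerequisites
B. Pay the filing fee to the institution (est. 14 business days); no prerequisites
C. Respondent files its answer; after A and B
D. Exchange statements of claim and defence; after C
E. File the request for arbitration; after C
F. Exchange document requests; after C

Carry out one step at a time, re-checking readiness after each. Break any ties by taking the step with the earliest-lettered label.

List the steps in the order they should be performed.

A and B have no prerequisites; A has the earlier label, so A is first.
Next only B has its prerequisites met → B.
That leaves C as the only ready step → C.
Now D, E and F have their prerequisites met. D has the earlier label, so D next.
E and F are both available; E has the earlier label → E.
F needed C, now all done → F.

A → B → C → D → E → F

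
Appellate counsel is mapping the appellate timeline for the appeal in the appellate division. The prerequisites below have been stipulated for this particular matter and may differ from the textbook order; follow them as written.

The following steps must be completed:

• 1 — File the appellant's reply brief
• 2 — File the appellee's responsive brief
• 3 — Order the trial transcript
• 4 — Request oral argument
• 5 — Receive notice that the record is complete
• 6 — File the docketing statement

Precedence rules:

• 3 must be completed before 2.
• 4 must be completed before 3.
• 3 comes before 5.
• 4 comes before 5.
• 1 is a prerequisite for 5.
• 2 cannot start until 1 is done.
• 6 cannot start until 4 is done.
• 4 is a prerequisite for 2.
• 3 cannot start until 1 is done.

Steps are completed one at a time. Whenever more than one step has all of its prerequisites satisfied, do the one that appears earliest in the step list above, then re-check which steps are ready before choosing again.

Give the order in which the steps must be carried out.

1 4 3 2 5 6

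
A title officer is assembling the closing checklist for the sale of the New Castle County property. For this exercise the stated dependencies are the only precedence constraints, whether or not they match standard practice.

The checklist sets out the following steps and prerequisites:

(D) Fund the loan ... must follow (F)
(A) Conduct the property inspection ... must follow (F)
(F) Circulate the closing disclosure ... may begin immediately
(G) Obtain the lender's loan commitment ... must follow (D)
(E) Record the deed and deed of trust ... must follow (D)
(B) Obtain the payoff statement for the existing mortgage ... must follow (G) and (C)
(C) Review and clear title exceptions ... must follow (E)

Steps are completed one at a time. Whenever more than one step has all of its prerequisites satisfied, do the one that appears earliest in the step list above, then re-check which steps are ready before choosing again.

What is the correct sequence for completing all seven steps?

(F) (D) (A) (G) (E) (C) (B)

Only (F) has no prerequisites, so it is first.
Ready: (D) and (A). (D) is listed earlier → (D).
(A), (G) and (E) are all available; (A) is listed earlier → (A).
(G) and (E) are both available; (G) is listed earlier → (G).
(E) needed (D), now all done → (E).
(C) needed (E), now all done → (C).
Next only (B) has its prerequisites met → (B).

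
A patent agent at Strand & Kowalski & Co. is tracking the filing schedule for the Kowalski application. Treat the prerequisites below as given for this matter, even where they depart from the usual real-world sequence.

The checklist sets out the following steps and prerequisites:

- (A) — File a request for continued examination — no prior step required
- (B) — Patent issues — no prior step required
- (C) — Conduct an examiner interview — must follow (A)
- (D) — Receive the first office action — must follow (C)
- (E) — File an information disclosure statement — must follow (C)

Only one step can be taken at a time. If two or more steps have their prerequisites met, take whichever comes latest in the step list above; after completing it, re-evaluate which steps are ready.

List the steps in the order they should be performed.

Nothing is required for (B) and (A). (B) is listed later → (B) first.
That leaves (A) as the only ready step → (A).
Next only (C) has its prerequisites met → (C).
Now (E) and (D) have their prerequisites met. (E) is listed later, so (E) next.
(D) needed (C), now all done → (D).

(B) (A) (C) (E) (D)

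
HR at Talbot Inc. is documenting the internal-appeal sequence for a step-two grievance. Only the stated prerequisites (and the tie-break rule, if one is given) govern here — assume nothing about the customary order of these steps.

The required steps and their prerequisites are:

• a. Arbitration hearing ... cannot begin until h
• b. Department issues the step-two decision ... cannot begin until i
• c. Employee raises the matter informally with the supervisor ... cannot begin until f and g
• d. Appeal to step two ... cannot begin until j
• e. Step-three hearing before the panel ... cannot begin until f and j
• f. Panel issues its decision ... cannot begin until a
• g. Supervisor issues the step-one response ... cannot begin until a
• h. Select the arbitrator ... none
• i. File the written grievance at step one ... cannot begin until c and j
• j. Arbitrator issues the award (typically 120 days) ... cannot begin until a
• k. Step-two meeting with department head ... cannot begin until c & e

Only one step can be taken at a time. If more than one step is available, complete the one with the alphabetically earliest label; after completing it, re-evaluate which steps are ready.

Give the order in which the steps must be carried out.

Only h has no prerequisites, so it is first.
a is the only step now ready → a.
Now f, g and j have their prerequisites met. f has the earlier label, so f next.
g and j are both available; g has the earlier label → g.
Ready: c and j. c has the earlier label → c.
j is the only step now ready → j.
Now d, e and i have their prerequisites met. d has the earlier label, so d next.
e and i are both available; e has the earlier label → e.
Now i and k have their prerequisites met. i has the earlier label, so i next.
Ready: b and k. b has the earlier label → b.
k is the only step now ready → k.

h → a → f → g → c → j → d → e → i → b → k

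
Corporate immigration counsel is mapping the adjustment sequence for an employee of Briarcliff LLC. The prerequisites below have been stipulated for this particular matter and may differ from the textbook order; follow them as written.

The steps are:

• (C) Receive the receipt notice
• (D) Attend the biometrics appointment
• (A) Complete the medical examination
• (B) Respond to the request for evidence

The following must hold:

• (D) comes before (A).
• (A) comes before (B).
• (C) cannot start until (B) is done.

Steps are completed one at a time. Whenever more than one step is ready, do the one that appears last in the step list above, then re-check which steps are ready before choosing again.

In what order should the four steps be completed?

(D) (A) (B) (C)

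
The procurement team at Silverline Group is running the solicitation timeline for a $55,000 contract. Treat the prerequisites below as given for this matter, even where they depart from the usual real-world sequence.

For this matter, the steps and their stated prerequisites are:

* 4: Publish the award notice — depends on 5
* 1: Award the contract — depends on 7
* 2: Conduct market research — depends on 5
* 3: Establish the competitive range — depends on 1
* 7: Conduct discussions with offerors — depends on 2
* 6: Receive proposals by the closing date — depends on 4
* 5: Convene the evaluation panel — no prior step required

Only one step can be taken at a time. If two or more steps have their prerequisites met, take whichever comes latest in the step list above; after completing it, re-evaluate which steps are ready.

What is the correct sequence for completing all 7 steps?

5 has no prerequisites → 5 first.
Now 2 and 4 have their prerequisites met. 2 is listed later, so 2 next.
7 now also ready, so the ready set is {7, 4}; 7 is listed later → 7.
1 now also ready, so the ready set is {1, 4}; 1 is listed later → 1.
Now 3 and 4 have their prerequisites met. 3 is listed later, so 3 next.
That leaves 4 as the only ready step → 4.
That leaves 6 as the only ready step → 6.

5, 2, 7, 1, 3, 4, 6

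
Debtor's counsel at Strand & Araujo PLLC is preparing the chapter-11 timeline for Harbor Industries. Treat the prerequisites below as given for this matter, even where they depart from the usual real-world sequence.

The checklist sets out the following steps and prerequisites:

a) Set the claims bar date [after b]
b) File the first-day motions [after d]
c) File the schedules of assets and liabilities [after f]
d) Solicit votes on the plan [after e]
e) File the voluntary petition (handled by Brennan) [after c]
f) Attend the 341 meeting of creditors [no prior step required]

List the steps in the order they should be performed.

f, c, e, d, b, a

f has no prerequisites → f first.
c is the only step now ready → c.
e needed c, now all done → e.
d needed e, now all done → d.
b needed d, now all done → b.
Next only a has its prerequisites met → a.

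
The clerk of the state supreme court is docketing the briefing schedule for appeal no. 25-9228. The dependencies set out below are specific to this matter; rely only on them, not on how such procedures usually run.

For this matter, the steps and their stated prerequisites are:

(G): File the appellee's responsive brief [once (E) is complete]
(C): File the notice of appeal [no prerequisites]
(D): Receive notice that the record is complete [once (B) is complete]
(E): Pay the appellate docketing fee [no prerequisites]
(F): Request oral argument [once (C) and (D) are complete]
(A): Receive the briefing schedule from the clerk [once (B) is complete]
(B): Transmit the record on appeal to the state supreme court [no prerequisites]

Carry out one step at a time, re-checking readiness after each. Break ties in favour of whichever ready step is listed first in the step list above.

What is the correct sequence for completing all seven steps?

Nothing is required for (C), (E) and (B). (C) is listed earlier → (C) first.
Now (E) and (B) have their prerequisites met. (E) is listed earlier, so (E) next.
(G) now also ready, so the ready set is {(G), (B)}; (G) is listed earlier → (G).
That leaves (B) as the only ready step → (B).
Ready: (D) and (A). (D) is listed earlier → (D).
Ready: (F) and (A). (F) is listed earlier → (F).
(A) is the only step now ready → (A).

(C) → (E) → (G) → (B) → (D) → (F) → (A)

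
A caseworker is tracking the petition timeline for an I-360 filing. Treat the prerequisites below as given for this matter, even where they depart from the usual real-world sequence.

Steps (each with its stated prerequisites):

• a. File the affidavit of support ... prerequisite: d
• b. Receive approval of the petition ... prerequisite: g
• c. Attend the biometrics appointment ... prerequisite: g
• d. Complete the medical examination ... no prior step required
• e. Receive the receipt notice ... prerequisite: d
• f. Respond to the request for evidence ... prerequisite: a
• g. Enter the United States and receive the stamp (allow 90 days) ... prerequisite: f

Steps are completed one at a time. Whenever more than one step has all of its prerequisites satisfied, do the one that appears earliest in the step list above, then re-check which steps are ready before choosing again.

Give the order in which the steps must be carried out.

d a e f g b c

d is the only step with nothing outstanding, so it goes first.
a and e are both available; a is listed earlier → a.
Now e and f have their prerequisites met. e is listed earlier, so e next.
That leaves f as the only ready step → f.
g needed f, now all done → g.
b and c are both available; b is listed earlier → b.
c is the only step now ready → c.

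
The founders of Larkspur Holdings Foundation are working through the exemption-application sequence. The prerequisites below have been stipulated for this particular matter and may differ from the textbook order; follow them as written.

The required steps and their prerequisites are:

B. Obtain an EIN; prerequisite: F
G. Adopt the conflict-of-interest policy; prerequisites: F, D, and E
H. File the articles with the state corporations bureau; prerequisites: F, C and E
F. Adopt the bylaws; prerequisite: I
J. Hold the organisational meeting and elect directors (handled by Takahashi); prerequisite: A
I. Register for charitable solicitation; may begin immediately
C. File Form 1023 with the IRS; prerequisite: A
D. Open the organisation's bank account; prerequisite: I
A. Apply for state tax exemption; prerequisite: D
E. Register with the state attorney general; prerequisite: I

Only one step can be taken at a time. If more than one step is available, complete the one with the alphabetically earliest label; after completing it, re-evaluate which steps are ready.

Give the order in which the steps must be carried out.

I, D, A, C, E, F, B, G, H, J

I is the only step with nothing outstanding, so it goes first.
Now D, E and F have their prerequisites met. D has the earlier label, so D next.
A, E and F are all available; A has the earlier label → A.
C and J now also ready, so the ready set is {C, E, F, J}; C has the earlier label → C.
Ready: E, F and J. E has the earlier label → E.
F and J are both available; F has the earlier label → F.
Ready: B, G, H and J. B has the earlier label → B.
Now G, H and J have their prerequisites met. G has the earlier label, so G next.
H and J are both available; H has the earlier label → H.
J needed A, now all done → J.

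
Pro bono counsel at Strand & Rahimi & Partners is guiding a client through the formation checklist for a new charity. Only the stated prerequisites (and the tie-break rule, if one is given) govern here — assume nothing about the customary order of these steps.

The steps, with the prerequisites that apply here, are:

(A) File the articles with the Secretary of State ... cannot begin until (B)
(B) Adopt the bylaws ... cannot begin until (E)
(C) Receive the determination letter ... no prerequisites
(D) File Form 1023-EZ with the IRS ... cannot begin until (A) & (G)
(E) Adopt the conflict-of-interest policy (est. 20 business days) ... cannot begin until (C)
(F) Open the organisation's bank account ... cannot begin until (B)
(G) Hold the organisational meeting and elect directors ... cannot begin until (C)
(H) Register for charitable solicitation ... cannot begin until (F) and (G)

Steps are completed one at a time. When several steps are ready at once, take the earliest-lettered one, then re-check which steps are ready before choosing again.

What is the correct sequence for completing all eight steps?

(C) has no prerequisites → (C) first.
Ready: (E) and (G). (E) has the earlier label → (E).
Ready: (B) and (G). (B) has the earlier label → (B).
Ready: (A), (F) and (G). (A) has the earlier label → (A).
Ready: (F) and (G). (F) has the earlier label → (F).
(G) needed (C), now all done → (G).
Ready: (D) and (H). (D) has the earlier label → (D).
(H) needed (F) and (G), now all done → (H).

(C) (E) (B) (A) (F) (G) (D) (H)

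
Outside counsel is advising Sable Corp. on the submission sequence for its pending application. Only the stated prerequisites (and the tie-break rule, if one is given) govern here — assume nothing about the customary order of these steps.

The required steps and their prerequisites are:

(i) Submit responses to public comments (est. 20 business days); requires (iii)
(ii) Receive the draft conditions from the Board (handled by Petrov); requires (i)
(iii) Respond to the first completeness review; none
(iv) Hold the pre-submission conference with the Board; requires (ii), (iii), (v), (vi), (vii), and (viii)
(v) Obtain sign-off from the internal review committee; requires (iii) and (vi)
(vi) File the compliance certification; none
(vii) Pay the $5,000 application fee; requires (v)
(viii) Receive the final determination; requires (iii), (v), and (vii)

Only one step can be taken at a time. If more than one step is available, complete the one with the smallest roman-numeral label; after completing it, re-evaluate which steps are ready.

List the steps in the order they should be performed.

(iii) → (i) → (ii) → (vi) → (v) → (vii) → (viii) → (iv)

(iii) and (vi) have no prerequisites; (iii) has the earlier label, so (iii) is first.
Ready: (i) and (vi). (i) has the earlier label → (i).
Now (ii) and (vi) have their prerequisites met. (ii) has the earlier label, so (ii) next.
(vi) is the only step now ready → (vi).
That leaves (v) as the only ready step → (v).
(vii) is the only step now ready → (vii).
(viii) needed (iii), (v) and (vii), now all done → (viii).
That leaves (iv) as the only ready step → (iv).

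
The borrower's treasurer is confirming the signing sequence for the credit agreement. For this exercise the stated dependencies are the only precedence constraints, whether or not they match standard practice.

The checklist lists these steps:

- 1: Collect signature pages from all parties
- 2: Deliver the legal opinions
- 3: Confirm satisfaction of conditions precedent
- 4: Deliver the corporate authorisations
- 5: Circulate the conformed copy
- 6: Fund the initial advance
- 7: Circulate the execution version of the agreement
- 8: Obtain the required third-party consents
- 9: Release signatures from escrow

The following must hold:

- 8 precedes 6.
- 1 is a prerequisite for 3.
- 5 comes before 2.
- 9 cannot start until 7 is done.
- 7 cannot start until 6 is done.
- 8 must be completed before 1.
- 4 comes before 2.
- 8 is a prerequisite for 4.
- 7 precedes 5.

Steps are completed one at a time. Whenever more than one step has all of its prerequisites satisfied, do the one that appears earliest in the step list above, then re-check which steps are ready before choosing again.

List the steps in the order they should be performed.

Only 8 has no prerequisites, so it is first.
Ready: 1, 4 and 6. 1 is listed earlier → 1.
Ready: 3, 4 and 6. 3 is listed earlier → 3.
4 and 6 are both available; 4 is listed earlier → 4.
6 needed 8, now all done → 6.
7 needed 6, now all done → 7.
Now 5 and 9 have their prerequisites met. 5 is listed earlier, so 5 next.
Now 2 and 9 have their prerequisites met. 2 is listed earlier, so 2 next.
9 needed 7, now all done → 9.

8, 1, 3, 4, 6, 7, 5, 2, 9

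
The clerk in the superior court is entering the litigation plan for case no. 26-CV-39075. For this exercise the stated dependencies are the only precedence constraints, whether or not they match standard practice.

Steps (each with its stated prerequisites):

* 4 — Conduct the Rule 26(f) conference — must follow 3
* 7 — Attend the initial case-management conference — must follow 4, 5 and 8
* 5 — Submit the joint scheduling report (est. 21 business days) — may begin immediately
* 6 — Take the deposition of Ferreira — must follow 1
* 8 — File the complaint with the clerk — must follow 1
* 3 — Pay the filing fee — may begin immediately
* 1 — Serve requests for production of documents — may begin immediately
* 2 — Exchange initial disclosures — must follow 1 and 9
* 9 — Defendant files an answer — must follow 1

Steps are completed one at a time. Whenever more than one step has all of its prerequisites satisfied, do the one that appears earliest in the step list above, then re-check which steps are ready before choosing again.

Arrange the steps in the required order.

5 3 4 1 6 8 7 9 2

5, 3 and 1 have no prerequisites; 5 is listed earlier, so 5 is first.
Ready: 3 and 1. 3 is listed earlier → 3.
Now 4 and 1 have their prerequisites met. 4 is listed earlier, so 4 next.
1 is the only step now ready → 1.
6, 8 and 9 are all available; 6 is listed earlier → 6.
Now 8 and 9 have their prerequisites met. 8 is listed earlier, so 8 next.
7 now also ready, so the ready set is {7, 9}; 7 is listed earlier → 7.
9 is the only step now ready → 9.
2 is the only step now ready → 2.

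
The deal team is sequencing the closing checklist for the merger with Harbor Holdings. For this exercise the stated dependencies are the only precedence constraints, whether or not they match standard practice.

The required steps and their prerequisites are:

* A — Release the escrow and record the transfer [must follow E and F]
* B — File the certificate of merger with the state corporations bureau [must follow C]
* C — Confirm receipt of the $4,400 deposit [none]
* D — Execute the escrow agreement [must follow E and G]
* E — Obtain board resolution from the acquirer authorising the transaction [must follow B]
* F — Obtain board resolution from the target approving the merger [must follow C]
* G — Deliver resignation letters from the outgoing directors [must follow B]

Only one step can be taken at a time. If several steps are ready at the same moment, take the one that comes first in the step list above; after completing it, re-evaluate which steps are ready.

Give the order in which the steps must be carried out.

C B E F A G D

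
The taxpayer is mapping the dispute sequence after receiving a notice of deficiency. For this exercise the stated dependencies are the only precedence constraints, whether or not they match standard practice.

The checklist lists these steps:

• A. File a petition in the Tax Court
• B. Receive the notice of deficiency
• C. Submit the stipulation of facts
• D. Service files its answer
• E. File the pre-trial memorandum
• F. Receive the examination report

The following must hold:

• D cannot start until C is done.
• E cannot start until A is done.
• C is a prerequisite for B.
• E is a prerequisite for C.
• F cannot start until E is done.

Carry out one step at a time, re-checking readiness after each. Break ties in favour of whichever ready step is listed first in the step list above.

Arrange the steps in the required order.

A, E, C, B, D, F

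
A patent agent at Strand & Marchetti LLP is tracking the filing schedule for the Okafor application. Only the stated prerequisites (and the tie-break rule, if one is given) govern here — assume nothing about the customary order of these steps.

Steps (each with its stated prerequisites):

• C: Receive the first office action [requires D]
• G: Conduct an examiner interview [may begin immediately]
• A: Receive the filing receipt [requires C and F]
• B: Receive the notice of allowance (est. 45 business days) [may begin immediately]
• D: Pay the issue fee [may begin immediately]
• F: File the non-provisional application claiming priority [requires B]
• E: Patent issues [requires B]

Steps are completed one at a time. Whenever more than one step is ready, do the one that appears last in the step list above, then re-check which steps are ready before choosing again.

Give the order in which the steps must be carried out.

Nothing is required for D, B and G. D is listed later → D first.
C now also ready, so the ready set is {B, G, C}; B is listed later → B.
Ready: E, F, G and C. E is listed later → E.
Ready: F, G and C. F is listed later → F.
Now G and C have their prerequisites met. G is listed later, so G next.
C is the only step now ready → C.
A needed F and C, now all done → A.

D B E F G C A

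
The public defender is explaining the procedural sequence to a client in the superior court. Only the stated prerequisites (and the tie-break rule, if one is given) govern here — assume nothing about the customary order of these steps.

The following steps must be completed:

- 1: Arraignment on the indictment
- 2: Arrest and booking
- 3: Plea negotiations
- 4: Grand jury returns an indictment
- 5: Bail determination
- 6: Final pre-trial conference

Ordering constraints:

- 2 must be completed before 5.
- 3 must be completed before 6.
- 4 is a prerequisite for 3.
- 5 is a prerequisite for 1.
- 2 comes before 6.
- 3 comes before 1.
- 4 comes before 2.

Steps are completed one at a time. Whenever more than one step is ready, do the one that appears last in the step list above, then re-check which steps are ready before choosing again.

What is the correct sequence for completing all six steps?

Only 4 has no prerequisites, so it is first.
Ready: 3 and 2. 3 is listed later → 3.
2 needed 4, now all done → 2.
Now 6 and 5 have their prerequisites met. 6 is listed later, so 6 next.
5 needed 2, now all done → 5.
That leaves 1 as the only ready step → 1.

4, 3, 2, 6, 5, 1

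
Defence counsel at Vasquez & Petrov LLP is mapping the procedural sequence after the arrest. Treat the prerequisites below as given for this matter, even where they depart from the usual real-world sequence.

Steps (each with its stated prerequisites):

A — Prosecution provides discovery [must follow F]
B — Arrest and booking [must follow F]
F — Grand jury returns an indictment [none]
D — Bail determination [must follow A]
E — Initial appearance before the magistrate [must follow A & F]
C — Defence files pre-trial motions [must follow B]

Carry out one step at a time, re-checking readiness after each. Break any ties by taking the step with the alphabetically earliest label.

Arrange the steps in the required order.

F, A, B, C, D, E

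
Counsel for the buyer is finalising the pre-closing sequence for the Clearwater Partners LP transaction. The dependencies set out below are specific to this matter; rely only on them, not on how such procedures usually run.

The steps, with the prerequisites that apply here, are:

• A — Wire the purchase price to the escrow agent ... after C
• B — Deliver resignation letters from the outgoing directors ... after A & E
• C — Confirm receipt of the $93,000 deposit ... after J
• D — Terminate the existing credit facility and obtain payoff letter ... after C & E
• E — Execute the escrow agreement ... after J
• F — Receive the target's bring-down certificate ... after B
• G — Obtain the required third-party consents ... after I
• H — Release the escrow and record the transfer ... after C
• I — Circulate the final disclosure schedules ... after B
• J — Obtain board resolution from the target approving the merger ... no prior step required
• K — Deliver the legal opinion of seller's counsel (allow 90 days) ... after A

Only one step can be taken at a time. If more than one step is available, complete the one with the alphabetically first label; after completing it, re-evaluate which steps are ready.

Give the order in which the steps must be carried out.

J, C, A, E, B, D, F, H, I, G, K

Only J has no prerequisites, so it is first.
C and E are both available; C has the earlier label → C.
A and H now also ready, so the ready set is {A, E, H}; A has the earlier label → A.
Ready: E, H and K. E has the earlier label → E.
B and D now also ready, so the ready set is {B, D, H, K}; B has the earlier label → B.
D, F, H, I and K are all available; D has the earlier label → D.
Ready: F, H, I and K. F has the earlier label → F.
H, I and K are all available; H has the earlier label → H.
I and K are both available; I has the earlier label → I.
Ready: G and K. G has the earlier label → G.
K needed A, now all done → K.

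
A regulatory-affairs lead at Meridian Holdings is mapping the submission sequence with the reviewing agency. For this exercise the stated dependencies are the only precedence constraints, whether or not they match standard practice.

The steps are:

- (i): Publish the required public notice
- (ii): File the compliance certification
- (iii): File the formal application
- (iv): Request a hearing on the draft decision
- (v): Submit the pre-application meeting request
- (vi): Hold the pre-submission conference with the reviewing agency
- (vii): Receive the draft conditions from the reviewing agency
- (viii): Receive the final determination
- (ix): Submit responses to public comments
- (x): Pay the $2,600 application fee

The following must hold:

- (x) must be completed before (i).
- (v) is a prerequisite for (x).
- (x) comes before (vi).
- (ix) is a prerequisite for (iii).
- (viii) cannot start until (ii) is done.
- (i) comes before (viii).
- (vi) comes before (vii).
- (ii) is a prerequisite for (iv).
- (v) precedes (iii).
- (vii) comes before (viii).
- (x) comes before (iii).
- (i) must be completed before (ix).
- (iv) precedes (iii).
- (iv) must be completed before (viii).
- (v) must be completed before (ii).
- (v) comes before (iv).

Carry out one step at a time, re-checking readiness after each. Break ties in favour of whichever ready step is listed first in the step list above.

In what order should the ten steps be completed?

(v), (ii), (iv), (x), (i), (vi), (vii), (viii), (ix), (iii)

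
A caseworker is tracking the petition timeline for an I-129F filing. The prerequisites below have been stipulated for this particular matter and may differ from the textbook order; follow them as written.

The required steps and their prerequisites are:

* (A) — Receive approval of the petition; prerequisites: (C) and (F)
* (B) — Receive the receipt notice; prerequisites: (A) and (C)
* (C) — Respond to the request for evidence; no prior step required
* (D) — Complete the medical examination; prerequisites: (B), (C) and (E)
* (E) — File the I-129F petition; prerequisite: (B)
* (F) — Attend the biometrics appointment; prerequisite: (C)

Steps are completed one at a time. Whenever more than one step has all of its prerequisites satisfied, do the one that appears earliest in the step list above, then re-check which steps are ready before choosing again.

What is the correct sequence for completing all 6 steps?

(C) has no prerequisites → (C) first.
(F) needed (C), now all done → (F).
(A) is the only step now ready → (A).
(B) needed (A) and (C), now all done → (B).
Next only (E) has its prerequisites met → (E).
Next only (D) has its prerequisites met → (D).

(C) → (F) → (A) → (B) → (E) → (D)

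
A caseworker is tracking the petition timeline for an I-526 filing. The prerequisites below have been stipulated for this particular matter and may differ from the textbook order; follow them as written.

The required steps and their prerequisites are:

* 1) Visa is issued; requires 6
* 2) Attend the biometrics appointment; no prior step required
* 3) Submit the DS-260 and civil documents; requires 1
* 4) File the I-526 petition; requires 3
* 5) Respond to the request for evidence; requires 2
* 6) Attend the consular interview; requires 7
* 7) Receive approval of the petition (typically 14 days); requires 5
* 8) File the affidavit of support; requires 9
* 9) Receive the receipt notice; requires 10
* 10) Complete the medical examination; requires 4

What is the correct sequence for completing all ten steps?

2 has no prerequisites → 2 first.
5 is the only step now ready → 5.
Next only 7 has its prerequisites met → 7.
That leaves 6 as the only ready step → 6.
Next only 1 has its prerequisites met → 1.
3 needed 1, now all done → 3.
Next only 4 has its prerequisites met → 4.
10 is the only step now ready → 10.
Next only 9 has its prerequisites met → 9.
Next only 8 has its prerequisites met → 8.

2 5 7 6 1 3 4 10 9 8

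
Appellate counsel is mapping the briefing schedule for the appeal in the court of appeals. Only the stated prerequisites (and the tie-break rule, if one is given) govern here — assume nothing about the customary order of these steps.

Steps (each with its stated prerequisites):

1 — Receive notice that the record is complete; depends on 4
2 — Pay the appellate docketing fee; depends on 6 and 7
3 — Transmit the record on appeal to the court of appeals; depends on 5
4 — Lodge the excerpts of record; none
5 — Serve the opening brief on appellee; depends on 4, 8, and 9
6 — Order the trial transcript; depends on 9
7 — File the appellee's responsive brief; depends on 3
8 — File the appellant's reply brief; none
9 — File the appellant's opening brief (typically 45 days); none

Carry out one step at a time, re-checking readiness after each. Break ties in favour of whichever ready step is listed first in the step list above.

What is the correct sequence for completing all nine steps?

4, 8 and 9 have no prerequisites; 4 is listed earlier, so 4 is first.
1 now also ready, so the ready set is {1, 8, 9}; 1 is listed earlier → 1.
8 and 9 are both available; 8 is listed earlier → 8.
Next only 9 has its prerequisites met → 9.
Ready: 5 and 6. 5 is listed earlier → 5.
Now 3 and 6 have their prerequisites met. 3 is listed earlier, so 3 next.
7 now also ready, so the ready set is {6, 7}; 6 is listed earlier → 6.
Next only 7 has its prerequisites met → 7.
2 is the only step now ready → 2.

4 1 8 9 5 3 6 7 2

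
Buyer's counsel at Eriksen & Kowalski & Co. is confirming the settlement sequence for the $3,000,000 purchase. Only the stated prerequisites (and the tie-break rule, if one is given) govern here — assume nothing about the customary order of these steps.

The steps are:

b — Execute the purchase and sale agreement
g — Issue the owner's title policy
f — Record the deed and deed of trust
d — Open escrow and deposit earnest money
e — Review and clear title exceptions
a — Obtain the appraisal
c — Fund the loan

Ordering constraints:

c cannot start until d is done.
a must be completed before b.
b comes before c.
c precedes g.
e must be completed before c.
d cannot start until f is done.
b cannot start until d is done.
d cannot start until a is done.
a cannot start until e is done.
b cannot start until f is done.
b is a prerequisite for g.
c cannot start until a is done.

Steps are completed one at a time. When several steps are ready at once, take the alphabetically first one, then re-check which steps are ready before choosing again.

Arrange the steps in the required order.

e, a, f, d, b, c, g

Nothing is required for e and f. e has the earlier label → e first.
Now a and f have their prerequisites met. a has the earlier label, so a next.
That leaves f as the only ready step → f.
d is the only step now ready → d.
b needed a, d and f, now all done → b.
Next only c has its prerequisites met → c.
g needed b and c, now all done → g.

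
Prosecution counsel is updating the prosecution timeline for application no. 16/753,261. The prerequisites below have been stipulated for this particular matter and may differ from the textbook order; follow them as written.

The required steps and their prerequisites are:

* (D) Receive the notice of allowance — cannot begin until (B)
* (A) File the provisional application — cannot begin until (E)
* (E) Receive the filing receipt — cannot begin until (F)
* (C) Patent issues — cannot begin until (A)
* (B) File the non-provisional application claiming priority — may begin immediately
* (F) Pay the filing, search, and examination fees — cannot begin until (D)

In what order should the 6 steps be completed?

(B) (D) (F) (E) (A) (C)

Only (B) has no prerequisites, so it is first.
(D) needed (B), now all done → (D).
That leaves (F) as the only ready step → (F).
Next only (E) has its prerequisites met → (E).
(A) is the only step now ready → (A).
(C) needed (A), now all done → (C).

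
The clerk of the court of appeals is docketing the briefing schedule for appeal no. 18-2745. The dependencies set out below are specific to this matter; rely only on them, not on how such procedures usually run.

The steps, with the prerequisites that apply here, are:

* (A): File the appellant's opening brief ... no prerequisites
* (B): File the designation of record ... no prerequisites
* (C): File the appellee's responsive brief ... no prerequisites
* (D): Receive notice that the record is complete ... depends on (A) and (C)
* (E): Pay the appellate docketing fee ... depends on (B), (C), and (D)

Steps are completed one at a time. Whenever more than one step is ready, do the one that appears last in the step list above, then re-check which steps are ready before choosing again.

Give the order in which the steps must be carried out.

Nothing is required for (C), (B) and (A). (C) is listed later → (C) first.
Ready: (B) and (A). (B) is listed later → (B).
(A) is the only step now ready → (A).
(D) is the only step now ready → (D).
(E) needed (D), (C) and (B), now all done → (E).

(C) (B) (A) (D) (E)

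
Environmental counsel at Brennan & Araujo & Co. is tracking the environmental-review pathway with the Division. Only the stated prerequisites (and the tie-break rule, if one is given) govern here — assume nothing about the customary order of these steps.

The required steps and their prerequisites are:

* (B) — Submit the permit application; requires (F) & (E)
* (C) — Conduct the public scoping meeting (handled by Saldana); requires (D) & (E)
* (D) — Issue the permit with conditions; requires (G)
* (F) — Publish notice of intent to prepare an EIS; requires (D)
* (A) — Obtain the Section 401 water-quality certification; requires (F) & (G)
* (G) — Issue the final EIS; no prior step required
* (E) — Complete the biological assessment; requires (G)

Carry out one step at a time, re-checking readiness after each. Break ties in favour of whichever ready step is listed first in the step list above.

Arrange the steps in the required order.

(G), (D), (F), (A), (E), (B), (C)

(G) has no prerequisites → (G) first.
(D) and (E) are both available; (D) is listed earlier → (D).
(F) now also ready, so the ready set is {(F), (E)}; (F) is listed earlier → (F).
(A) and (E) are both available; (A) is listed earlier → (A).
Next only (E) has its prerequisites met → (E).
Ready: (B) and (C). (B) is listed earlier → (B).
Next only (C) has its prerequisites met → (C).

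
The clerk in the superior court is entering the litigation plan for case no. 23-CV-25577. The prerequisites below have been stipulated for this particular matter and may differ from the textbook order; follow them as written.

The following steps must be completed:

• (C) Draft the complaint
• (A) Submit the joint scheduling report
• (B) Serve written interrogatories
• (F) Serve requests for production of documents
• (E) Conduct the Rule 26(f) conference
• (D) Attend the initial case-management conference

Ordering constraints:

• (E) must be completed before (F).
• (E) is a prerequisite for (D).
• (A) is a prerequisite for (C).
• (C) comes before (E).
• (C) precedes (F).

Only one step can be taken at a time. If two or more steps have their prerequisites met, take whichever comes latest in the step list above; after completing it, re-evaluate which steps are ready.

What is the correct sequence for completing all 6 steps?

(B) (A) (C) (E) (D) (F)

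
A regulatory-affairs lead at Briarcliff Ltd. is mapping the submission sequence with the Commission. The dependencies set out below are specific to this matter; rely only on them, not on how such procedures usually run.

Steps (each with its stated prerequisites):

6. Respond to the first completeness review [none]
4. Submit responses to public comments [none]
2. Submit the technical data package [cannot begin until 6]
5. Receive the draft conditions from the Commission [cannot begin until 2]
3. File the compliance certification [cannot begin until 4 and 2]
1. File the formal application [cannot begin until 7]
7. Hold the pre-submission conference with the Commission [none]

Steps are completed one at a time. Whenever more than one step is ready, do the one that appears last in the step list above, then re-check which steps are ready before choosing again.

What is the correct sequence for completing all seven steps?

Nothing is required for 7, 4 and 6. 7 is listed later → 7 first.
Ready: 1, 4 and 6. 1 is listed later → 1.
Now 4 and 6 have their prerequisites met. 4 is listed later, so 4 next.
That leaves 6 as the only ready step → 6.
2 needed 6, now all done → 2.
Now 3 and 5 have their prerequisites met. 3 is listed later, so 3 next.
5 needed 2, now all done → 5.

7, 1, 4, 6, 2, 3, 5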